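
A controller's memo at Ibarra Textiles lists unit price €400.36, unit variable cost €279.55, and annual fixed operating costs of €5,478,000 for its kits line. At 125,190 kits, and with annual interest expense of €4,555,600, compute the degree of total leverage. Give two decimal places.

2.97

Contribution at this volume is 125,190 × €120.81 = €15,124,203.90.
Operating income = contribution − fixed costs = €15,124,203.90 − €5,478,000 = €9,646,203.90. Interest = €4,555,600.00.
DOL = €15,124,203.90 ÷ €9,646,203.90 = 1.5679; DFL = €9,646,203.90 ÷ €5,090,603.90 = 1.8949.
DCL = DOL × DFL = 1.5679 × 1.8949 = 2.9710.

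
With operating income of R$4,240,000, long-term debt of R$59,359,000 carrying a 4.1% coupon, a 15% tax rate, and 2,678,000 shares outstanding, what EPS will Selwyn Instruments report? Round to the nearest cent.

R$0.57

Pre-tax income = R$4,240,000 − R$2,433,719.00 = R$1,806,281.00.
Net income = R$1,806,281.00 × (1 − 0.15) = R$1,535,338.85.
EPS = R$1,535,338.85 ÷ 2,678,000 = R$0.57.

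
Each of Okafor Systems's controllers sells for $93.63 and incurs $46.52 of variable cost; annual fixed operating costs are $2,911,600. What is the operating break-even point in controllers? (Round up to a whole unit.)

61,805 controllers

Each unit contributes $93.63 − $46.52 = $47.11.
Break-even volume = fixed costs ÷ CM per unit = $2,911,600 ÷ $47.11 = 61,804.29, so 61,805 controllers.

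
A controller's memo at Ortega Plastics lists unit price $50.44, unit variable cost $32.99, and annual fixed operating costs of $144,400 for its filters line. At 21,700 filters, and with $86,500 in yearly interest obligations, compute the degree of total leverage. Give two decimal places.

2.56

Contribution at this volume is 21,700 × $17.45 = $378,665.00.
Operating income = contribution − fixed costs = $378,665.00 − $144,400 = $234,265.00. Interest = $86,500.00, so EBIT − I = $147,765.00.
Degree of total leverage = total CM / (EBIT − interest) = $378,665.00 / $147,765.00 = 2.5626.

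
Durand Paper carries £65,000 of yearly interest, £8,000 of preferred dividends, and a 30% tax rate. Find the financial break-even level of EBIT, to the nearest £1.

Grossing the preferred dividend up to pre-tax terms: £8,000 / (1 − 0.30) = £11,428.57.
EPS = 0 when EBIT covers interest plus the pre-tax preferred burden: £65,000 + £11,428.57 = £76,428.57.

£76,429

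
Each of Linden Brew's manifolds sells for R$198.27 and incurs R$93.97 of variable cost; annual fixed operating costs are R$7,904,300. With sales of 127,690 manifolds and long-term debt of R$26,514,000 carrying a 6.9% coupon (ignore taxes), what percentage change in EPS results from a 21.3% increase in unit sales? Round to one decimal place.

At 127,690 units, contribution = 127,690 × R$104.30 = R$13,318,067.00.
Operating income = contribution − fixed costs = R$13,318,067.00 − R$7,904,300 = R$5,413,767.00.
After interest of R$1,829,466.00, pre-tax earnings = R$3,584,301.00.
DCL = total CM / (EBIT − I) = R$13,318,067.00 / R$3,584,301.00 = 3.7157.
EPS therefore changes by 3.7157 × (+21.3%) = +79.1%.

+79.1%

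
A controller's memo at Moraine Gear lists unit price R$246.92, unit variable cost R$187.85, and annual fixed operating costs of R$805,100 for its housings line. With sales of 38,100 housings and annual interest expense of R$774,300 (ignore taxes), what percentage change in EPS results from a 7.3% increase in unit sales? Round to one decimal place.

Contribution at this volume is 38,100 × R$59.07 = R$2,250,567.00.
EBIT = R$2,250,567.00 − R$805,100 = R$1,445,467.00.
Interest = R$774,300.00, so EBIT − I = R$671,167.00.
Degree of combined leverage = contribution ÷ (EBIT − I) = R$2,250,567.00 ÷ R$671,167.00 = 3.3532.
%ΔEPS = DCL × %ΔSales = 3.3532 × +7.3% = +24.5%.

+24.5%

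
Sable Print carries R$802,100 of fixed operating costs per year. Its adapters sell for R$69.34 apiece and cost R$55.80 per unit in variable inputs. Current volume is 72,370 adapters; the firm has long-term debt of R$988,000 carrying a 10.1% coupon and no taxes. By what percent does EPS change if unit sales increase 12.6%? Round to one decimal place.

Contribution at this volume is 72,370 × R$13.54 = R$979,889.80.
Subtracting fixed costs: EBIT = R$979,889.80 − R$802,100 = R$177,789.80.
Interest = R$99,788.00, so EBIT − I = R$78,001.80.
DCL = total CM / (EBIT − I) = R$979,889.80 / R$78,001.80 = 12.5624.
EPS therefore changes by 12.5624 × (+12.6%) = +158.3%.

+158.3%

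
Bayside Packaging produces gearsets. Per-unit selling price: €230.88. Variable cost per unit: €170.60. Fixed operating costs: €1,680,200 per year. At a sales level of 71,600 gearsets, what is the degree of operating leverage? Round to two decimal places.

1.64

Total contribution margin = 71,600 × €60.28 = €4,316,048.00.
EBIT = €4,316,048.00 − €1,680,200 = €2,635,848.00.
So DOL = total CM / EBIT = €4,316,048.00 / €2,635,848.00 = 1.6374.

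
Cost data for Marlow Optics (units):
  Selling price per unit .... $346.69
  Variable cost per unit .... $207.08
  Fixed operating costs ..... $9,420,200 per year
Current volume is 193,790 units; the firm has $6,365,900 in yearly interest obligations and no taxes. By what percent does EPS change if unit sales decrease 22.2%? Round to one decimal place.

-53.3%

Total contribution margin = 193,790 × $139.61 = $27,055,021.90.
EBIT = $27,055,021.90 − $9,420,200 = $17,634,821.90.
After interest of $6,365,900.00, pre-tax earnings = $11,268,921.90.
Degree of combined leverage = contribution ÷ (EBIT − I) = $27,055,021.90 ÷ $11,268,921.90 = 2.4009.
EPS therefore changes by 2.4009 × (-22.2%) = -53.3%.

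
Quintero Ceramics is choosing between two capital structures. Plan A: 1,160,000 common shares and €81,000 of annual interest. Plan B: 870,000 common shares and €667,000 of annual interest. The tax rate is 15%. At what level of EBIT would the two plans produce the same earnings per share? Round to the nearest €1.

Set EPS_A = EPS_B: (EBIT − €81,000)(1 − 0.15) ÷ 1,160,000 = (EBIT − €667,000)(1 − 0.15) ÷ 870,000.
The (1 − t) factor cancels: (EBIT − 81,000) × 870,000 = (EBIT − 667,000) × 1,160,000.
EBIT × (1,160,000 − 870,000) = 667,000 × 1,160,000 − 81,000 × 870,000 = 703,250,000,000, so EBIT = 703,250,000,000 ÷ 290,000 = 2,425,000.00.

€2,425,000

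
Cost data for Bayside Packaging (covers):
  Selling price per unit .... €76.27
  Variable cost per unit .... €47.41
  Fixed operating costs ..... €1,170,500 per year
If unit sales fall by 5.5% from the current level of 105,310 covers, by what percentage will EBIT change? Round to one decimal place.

Total contribution margin = 105,310 × €28.86 = €3,039,246.60.
Operating income = contribution − fixed costs = €3,039,246.60 − €1,170,500 = €1,868,746.60.
Degree of operating leverage = €3,039,246.60 / €1,868,746.60 = 1.6264.
So EBIT moves 1.6264 × (-5.5%) = -8.9%.

-8.9%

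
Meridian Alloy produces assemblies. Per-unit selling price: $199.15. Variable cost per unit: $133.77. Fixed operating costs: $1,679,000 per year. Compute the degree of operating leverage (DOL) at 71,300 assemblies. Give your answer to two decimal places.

1.56

Contribution at this volume is 71,300 × $65.38 = $4,661,594.00.
Operating income = contribution − fixed costs = $4,661,594.00 − $1,679,000 = $2,982,594.00.
So DOL = total CM / EBIT = $4,661,594.00 / $2,982,594.00 = 1.5629.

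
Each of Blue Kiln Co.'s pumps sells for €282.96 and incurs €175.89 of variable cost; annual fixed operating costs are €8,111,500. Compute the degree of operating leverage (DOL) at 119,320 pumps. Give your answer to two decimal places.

At 119,320 units, contribution = 119,320 × €107.07 = €12,775,592.40.
EBIT = €12,775,592.40 − €8,111,500 = €4,664,092.40.
DOL = contribution ÷ EBIT = €12,775,592.40 ÷ €4,664,092.40 = 2.7391.

2.74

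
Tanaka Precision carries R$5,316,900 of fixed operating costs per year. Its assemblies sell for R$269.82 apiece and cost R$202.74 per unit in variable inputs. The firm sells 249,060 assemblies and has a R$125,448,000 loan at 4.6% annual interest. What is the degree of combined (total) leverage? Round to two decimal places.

At 249,060 units, contribution = 249,060 × R$67.08 = R$16,706,944.80.
Operating income = contribution − fixed costs = R$16,706,944.80 − R$5,316,900 = R$11,390,044.80. Interest = R$5,770,608.00, so EBIT − I = R$5,619,436.80.
Degree of total leverage = total CM / (EBIT − interest) = R$16,706,944.80 / R$5,619,436.80 = 2.9731.

2.97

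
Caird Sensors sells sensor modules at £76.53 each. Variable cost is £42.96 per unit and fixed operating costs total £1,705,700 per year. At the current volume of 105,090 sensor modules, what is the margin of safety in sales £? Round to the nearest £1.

£4,154,029

Unit CM = price − variable cost = £76.53 − £42.96 = £33.57. Break-even units = £1,705,700 ÷ £33.57 = 50,810.25; break-even revenue = 50,810.25 × £76.53 = £3,888,508.22.
Current sales = 105,090 × £76.53 = £8,042,537.70.
Margin of safety = £8,042,537.70 − £3,888,508.22 = £4,154,029.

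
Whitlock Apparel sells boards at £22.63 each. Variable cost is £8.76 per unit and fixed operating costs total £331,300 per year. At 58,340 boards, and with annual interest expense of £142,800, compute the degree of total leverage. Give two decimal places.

2.41

Total contribution margin = 58,340 × £13.87 = £809,175.80.
EBIT = £809,175.80 − £331,300 = £477,875.80. Interest = £142,800.00, so EBIT − I = £335,075.80.
Degree of total leverage = total CM / (EBIT − interest) = £809,175.80 / £335,075.80 = 2.4149.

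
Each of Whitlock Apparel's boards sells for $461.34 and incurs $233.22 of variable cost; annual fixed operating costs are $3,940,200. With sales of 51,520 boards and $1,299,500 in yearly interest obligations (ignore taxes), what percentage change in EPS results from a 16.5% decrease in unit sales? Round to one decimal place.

-29.8%

At 51,520 units, contribution = 51,520 × $228.12 = $11,752,742.40.
Subtracting fixed costs: EBIT = $11,752,742.40 − $3,940,200 = $7,812,542.40.
After interest of $1,299,500.00, pre-tax earnings = $6,513,042.40.
Degree of combined leverage = contribution ÷ (EBIT − I) = $11,752,742.40 ÷ $6,513,042.40 = 1.8045.
EPS therefore changes by 1.8045 × (-16.5%) = -29.8%.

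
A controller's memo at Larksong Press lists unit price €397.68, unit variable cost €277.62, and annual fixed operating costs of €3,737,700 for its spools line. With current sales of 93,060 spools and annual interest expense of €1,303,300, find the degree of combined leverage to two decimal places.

1.82

Total contribution margin = 93,060 × €120.06 = €11,172,783.60.
EBIT = €11,172,783.60 − €3,737,700 = €7,435,083.60. Interest = €1,303,300.00.
DOL = €11,172,783.60 ÷ €7,435,083.60 = 1.5027; DFL = €7,435,083.60 ÷ €6,131,783.60 = 1.2125.
DCL = DOL × DFL = 1.5027 × 1.2125 = 1.8220.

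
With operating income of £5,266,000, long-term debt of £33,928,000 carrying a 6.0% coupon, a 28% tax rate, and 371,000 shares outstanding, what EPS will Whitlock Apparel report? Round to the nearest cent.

Interest = £2,035,680.00, so EBT = £5,266,000 − £2,035,680.00 = £3,230,320.00.
After tax at 28%: net income = £3,230,320.00 × 0.72 = £2,325,830.40.
EPS = £2,325,830.40 ÷ 371,000 = £6.27.

£6.27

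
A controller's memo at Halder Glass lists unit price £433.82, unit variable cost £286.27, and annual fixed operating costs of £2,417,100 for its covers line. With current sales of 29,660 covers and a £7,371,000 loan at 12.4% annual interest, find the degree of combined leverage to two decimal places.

4.19

Total contribution margin = 29,660 × £147.55 = £4,376,333.00.
Operating income = contribution − fixed costs = £4,376,333.00 − £2,417,100 = £1,959,233.00. Interest = £914,004.00, so EBIT − I = £1,045,229.00.
DCL = contribution ÷ (EBIT − I) = £4,376,333.00 ÷ £1,045,229.00 = 4.1870.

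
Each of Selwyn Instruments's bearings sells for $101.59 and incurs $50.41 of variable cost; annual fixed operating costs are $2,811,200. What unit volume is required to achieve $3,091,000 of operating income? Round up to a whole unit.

Each unit contributes $101.59 − $50.41 = $51.18.
Units = (FC + target) / CM = ($2,811,200 + $3,091,000) / $51.18 = 115,322.39, so 115,323 bearings.

115,323 bearings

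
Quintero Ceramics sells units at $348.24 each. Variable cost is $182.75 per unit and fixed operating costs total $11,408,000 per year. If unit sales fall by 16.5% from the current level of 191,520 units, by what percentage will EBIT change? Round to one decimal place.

Total contribution margin = 191,520 × $165.49 = $31,694,644.80.
Subtracting fixed costs: EBIT = $31,694,644.80 − $11,408,000 = $20,286,644.80.
So DOL = total CM / EBIT = $31,694,644.80 / $20,286,644.80 = 1.5623.
Operating income changes by 1.5623 × -16.5% = -25.8%.

-25.8%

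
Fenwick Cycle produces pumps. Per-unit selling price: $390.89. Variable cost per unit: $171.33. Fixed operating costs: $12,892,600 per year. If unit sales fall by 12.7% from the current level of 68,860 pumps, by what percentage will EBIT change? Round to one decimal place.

At 68,860 units, contribution = 68,860 × $219.56 = $15,118,901.60.
Subtracting fixed costs: EBIT = $15,118,901.60 − $12,892,600 = $2,226,301.60.
DOL = contribution ÷ EBIT = $15,118,901.60 ÷ $2,226,301.60 = 6.7910.
%ΔEBIT = DOL × %ΔSales = 6.7910 × -12.7% = -86.2%.

-86.2%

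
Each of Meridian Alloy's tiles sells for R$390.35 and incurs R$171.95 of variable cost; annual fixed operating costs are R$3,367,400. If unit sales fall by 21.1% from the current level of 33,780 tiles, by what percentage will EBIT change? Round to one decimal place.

-38.8%

Total contribution margin = 33,780 × R$218.40 = R$7,377,552.00.
EBIT = R$7,377,552.00 − R$3,367,400 = R$4,010,152.00.
So DOL = total CM / EBIT = R$7,377,552.00 / R$4,010,152.00 = 1.8397.
%ΔEBIT = DOL × %ΔSales = 1.8397 × -21.1% = -38.8%.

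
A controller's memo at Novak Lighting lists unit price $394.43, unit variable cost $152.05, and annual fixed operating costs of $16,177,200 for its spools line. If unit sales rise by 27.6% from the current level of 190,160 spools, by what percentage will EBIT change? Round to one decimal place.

+42.5%

Contribution at this volume is 190,160 × $242.38 = $46,090,980.80.
EBIT = $46,090,980.80 − $16,177,200 = $29,913,780.80.
DOL = contribution ÷ EBIT = $46,090,980.80 ÷ $29,913,780.80 = 1.5408.
Operating income changes by 1.5408 × +27.6% = +42.5%.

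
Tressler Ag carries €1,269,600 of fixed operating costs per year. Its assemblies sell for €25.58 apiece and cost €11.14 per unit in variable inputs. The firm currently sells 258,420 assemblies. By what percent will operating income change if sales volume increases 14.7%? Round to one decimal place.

At 258,420 units, contribution = 258,420 × €14.44 = €3,731,584.80.
EBIT = €3,731,584.80 − €1,269,600 = €2,461,984.80.
DOL = contribution ÷ EBIT = €3,731,584.80 ÷ €2,461,984.80 = 1.5157.
Operating income changes by 1.5157 × +14.7% = +22.3%.

+22.3%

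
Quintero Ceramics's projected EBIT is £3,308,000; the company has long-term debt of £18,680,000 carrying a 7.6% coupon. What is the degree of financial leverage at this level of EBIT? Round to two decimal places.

1.75

Annual interest charges come to £1,419,680.00.
Degree of financial leverage = EBIT / (EBIT − interest) = £3,308,000 / £1,888,320.00 = 1.7518.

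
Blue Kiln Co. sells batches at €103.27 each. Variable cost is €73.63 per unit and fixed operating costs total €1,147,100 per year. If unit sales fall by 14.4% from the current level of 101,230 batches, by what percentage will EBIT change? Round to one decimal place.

-23.3%

At 101,230 units, contribution = 101,230 × €29.64 = €3,000,457.20.
EBIT = €3,000,457.20 − €1,147,100 = €1,853,357.20.
So DOL = total CM / EBIT = €3,000,457.20 / €1,853,357.20 = 1.6189.
%ΔEBIT = DOL × %ΔSales = 1.6189 × -14.4% = -23.3%.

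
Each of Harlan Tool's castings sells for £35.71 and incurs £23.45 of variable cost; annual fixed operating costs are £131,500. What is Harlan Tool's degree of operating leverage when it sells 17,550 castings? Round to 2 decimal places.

2.57

Total contribution margin = 17,550 × £12.26 = £215,163.00.
EBIT = £215,163.00 − £131,500 = £83,663.00.
So DOL = total CM / EBIT = £215,163.00 / £83,663.00 = 2.5718.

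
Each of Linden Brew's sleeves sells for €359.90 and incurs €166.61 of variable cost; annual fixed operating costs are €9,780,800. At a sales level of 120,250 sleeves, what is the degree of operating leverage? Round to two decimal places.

1.73

At 120,250 units, contribution = 120,250 × €193.29 = €23,243,122.50.
EBIT = €23,243,122.50 − €9,780,800 = €13,462,322.50.
So DOL = total CM / EBIT = €23,243,122.50 / €13,462,322.50 = 1.7265.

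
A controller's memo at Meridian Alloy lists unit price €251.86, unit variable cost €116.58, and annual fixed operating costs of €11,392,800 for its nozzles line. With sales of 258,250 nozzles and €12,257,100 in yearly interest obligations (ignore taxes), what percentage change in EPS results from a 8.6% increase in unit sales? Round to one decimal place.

Contribution at this volume is 258,250 × €135.28 = €34,936,060.00.
Operating income = contribution − fixed costs = €34,936,060.00 − €11,392,800 = €23,543,260.00.
Interest = €12,257,100.00, so EBIT − I = €11,286,160.00.
DCL = total CM / (EBIT − I) = €34,936,060.00 / €11,286,160.00 = 3.0955.
EPS therefore changes by 3.0955 × (+8.6%) = +26.6%.

+26.6%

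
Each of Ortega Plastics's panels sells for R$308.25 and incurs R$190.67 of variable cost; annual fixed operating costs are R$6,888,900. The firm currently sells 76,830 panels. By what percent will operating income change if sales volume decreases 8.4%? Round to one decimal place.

-35.4%

Contribution at this volume is 76,830 × R$117.58 = R$9,033,671.40.
Subtracting fixed costs: EBIT = R$9,033,671.40 − R$6,888,900 = R$2,144,771.40.
So DOL = total CM / EBIT = R$9,033,671.40 / R$2,144,771.40 = 4.2120.
So EBIT moves 4.2120 × (-8.4%) = -35.4%.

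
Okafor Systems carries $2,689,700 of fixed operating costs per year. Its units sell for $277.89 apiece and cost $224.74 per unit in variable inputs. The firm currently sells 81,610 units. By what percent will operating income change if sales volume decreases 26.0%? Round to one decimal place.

At 81,610 units, contribution = 81,610 × $53.15 = $4,337,571.50.
EBIT = $4,337,571.50 − $2,689,700 = $1,647,871.50.
So DOL = total CM / EBIT = $4,337,571.50 / $1,647,871.50 = 2.6322.
%ΔEBIT = DOL × %ΔSales = 2.6322 × -26.0% = -68.4%.

-68.4%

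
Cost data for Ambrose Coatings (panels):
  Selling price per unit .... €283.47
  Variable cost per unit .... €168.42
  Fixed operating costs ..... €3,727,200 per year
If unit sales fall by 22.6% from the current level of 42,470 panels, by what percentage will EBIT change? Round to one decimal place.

-95.3%

Contribution at this volume is 42,470 × €115.05 = €4,886,173.50.
Operating income = contribution − fixed costs = €4,886,173.50 − €3,727,200 = €1,158,973.50.
Degree of operating leverage = €4,886,173.50 / €1,158,973.50 = 4.2159.
%ΔEBIT = DOL × %ΔSales = 4.2159 × -22.6% = -95.3%.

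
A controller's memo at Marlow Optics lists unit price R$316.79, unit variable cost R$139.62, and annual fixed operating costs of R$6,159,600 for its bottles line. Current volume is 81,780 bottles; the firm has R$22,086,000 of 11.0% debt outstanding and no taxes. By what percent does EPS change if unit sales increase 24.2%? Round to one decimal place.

+59.4%

Total contribution margin = 81,780 × R$177.17 = R$14,488,962.60.
EBIT = R$14,488,962.60 − R$6,159,600 = R$8,329,362.60.
Interest = R$2,429,460.00, so EBIT − I = R$5,899,902.60.
DCL = total CM / (EBIT − I) = R$14,488,962.60 / R$5,899,902.60 = 2.4558.
%ΔEPS = DCL × %ΔSales = 2.4558 × +24.2% = +59.4%.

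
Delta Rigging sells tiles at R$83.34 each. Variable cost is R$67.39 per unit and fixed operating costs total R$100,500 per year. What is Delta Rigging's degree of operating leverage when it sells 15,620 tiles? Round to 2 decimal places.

Total contribution margin = 15,620 × R$15.95 = R$249,139.00.
Subtracting fixed costs: EBIT = R$249,139.00 − R$100,500 = R$148,639.00.
So DOL = total CM / EBIT = R$249,139.00 / R$148,639.00 = 1.6761.

1.68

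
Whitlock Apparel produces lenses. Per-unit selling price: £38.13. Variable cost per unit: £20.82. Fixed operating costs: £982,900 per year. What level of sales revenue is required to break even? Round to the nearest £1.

£2,165,106

Contribution margin per unit = £38.13 − £20.82 = £17.31, a CM ratio of £17.31 ÷ £38.13 = 0.4540.
Break-even sales = FC ÷ CM ratio = £982,900 × £38.13 / £17.31 = £2,165,106.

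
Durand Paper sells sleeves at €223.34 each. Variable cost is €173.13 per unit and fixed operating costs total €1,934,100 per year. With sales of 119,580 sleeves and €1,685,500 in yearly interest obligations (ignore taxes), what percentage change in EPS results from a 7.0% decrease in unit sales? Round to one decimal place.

Total contribution margin = 119,580 × €50.21 = €6,004,111.80.
Operating income = contribution − fixed costs = €6,004,111.80 − €1,934,100 = €4,070,011.80.
After interest of €1,685,500.00, pre-tax earnings = €2,384,511.80.
DCL = total CM / (EBIT − I) = €6,004,111.80 / €2,384,511.80 = 2.5180.
EPS therefore changes by 2.5180 × (-7.0%) = -17.6%.

-17.6%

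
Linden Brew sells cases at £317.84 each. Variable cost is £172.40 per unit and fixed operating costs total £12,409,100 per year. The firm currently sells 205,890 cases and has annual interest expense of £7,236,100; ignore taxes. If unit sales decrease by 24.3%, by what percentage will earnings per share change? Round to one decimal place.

Contribution at this volume is 205,890 × £145.44 = £29,944,641.60.
Operating income = contribution − fixed costs = £29,944,641.60 − £12,409,100 = £17,535,541.60.
Interest = £7,236,100.00, so EBIT − I = £10,299,441.60.
Degree of combined leverage = contribution ÷ (EBIT − I) = £29,944,641.60 ÷ £10,299,441.60 = 2.9074.
EPS therefore changes by 2.9074 × (-24.3%) = -70.6%.

-70.6%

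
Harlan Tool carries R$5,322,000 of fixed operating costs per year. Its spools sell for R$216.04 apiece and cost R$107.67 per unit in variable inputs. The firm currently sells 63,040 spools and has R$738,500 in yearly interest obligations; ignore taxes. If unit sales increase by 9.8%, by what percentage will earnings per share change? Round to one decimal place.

Contribution at this volume is 63,040 × R$108.37 = R$6,831,644.80.
Subtracting fixed costs: EBIT = R$6,831,644.80 − R$5,322,000 = R$1,509,644.80.
After interest of R$738,500.00, pre-tax earnings = R$771,144.80.
Degree of combined leverage = contribution ÷ (EBIT − I) = R$6,831,644.80 ÷ R$771,144.80 = 8.8591.
%ΔEPS = DCL × %ΔSales = 8.8591 × +9.8% = +86.8%.

+86.8%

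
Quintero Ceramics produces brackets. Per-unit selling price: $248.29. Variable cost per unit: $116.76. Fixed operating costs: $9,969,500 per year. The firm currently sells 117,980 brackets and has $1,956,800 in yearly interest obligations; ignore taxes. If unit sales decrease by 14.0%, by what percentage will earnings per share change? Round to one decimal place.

Contribution at this volume is 117,980 × $131.53 = $15,517,909.40.
Subtracting fixed costs: EBIT = $15,517,909.40 − $9,969,500 = $5,548,409.40.
Interest = $1,956,800.00, so EBIT − I = $3,591,609.40.
DCL = total CM / (EBIT − I) = $15,517,909.40 / $3,591,609.40 = 4.3206.
EPS therefore changes by 4.3206 × (-14.0%) = -60.5%.

-60.5%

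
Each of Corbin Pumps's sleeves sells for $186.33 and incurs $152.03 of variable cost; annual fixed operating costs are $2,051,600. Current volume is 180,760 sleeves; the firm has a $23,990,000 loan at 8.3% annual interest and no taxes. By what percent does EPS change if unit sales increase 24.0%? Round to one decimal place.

+69.0%

Total contribution margin = 180,760 × $34.30 = $6,200,068.00.
Subtracting fixed costs: EBIT = $6,200,068.00 − $2,051,600 = $4,148,468.00.
After interest of $1,991,170.00, pre-tax earnings = $2,157,298.00.
Degree of combined leverage = contribution ÷ (EBIT − I) = $6,200,068.00 ÷ $2,157,298.00 = 2.8740.
EPS therefore changes by 2.8740 × (+24.0%) = +69.0%.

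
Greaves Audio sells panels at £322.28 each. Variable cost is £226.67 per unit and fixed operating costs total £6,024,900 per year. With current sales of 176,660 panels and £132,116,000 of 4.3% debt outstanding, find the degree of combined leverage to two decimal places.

Total contribution margin = 176,660 × £95.61 = £16,890,462.60.
Subtracting fixed costs: EBIT = £16,890,462.60 − £6,024,900 = £10,865,562.60. Interest = £5,680,988.00.
DOL = £16,890,462.60 ÷ £10,865,562.60 = 1.5545; DFL = £10,865,562.60 ÷ £5,184,574.60 = 2.0957.
Combined leverage = 1.5545 × 2.0957 = 3.2578.

3.26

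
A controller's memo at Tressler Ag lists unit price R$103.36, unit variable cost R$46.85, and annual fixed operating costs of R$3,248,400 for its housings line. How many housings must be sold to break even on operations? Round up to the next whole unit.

Unit CM = price − variable cost = R$103.36 − R$46.85 = R$56.51.
Break-even Q = R$3,248,400 / R$56.51 = 57,483.63 → 57,484 housings.

57,484 housings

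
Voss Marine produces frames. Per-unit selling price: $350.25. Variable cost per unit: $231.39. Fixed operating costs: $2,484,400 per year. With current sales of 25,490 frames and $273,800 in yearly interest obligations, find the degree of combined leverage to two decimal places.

Contribution at this volume is 25,490 × $118.86 = $3,029,741.40.
EBIT = $3,029,741.40 − $2,484,400 = $545,341.40. Interest = $273,800.00, so EBIT − I = $271,541.40.
DCL = contribution ÷ (EBIT − I) = $3,029,741.40 ÷ $271,541.40 = 11.1576.

11.16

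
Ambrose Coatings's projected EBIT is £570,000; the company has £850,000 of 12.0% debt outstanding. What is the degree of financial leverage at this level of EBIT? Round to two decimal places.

1.22

Interest = £102,000.00.
DFL = EBIT ÷ (EBIT − I) = £570,000 ÷ (£570,000 − £102,000.00) = £570,000 ÷ £468,000.00 = 1.2179.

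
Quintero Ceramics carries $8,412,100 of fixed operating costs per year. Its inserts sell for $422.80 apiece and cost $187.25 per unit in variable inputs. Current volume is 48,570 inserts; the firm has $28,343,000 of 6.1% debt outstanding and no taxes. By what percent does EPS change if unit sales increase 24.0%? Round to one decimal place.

+211.3%

At 48,570 units, contribution = 48,570 × $235.55 = $11,440,663.50.
Subtracting fixed costs: EBIT = $11,440,663.50 − $8,412,100 = $3,028,563.50.
After interest of $1,728,923.00, pre-tax earnings = $1,299,640.50.
DCL = total CM / (EBIT − I) = $11,440,663.50 / $1,299,640.50 = 8.8029.
%ΔEPS = DCL × %ΔSales = 8.8029 × +24.0% = +211.3%.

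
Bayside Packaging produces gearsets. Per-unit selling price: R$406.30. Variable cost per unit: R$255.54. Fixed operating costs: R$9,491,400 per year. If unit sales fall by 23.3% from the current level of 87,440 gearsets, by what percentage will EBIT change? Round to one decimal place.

-83.2%

At 87,440 units, contribution = 87,440 × R$150.76 = R$13,182,454.40.
EBIT = R$13,182,454.40 − R$9,491,400 = R$3,691,054.40.
Degree of operating leverage = R$13,182,454.40 / R$3,691,054.40 = 3.5715.
So EBIT moves 3.5715 × (-23.3%) = -83.2%.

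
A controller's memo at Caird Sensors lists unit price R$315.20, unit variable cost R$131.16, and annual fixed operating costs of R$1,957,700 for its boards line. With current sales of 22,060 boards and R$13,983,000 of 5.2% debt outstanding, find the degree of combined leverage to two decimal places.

At 22,060 units, contribution = 22,060 × R$184.04 = R$4,059,922.40.
EBIT = R$4,059,922.40 − R$1,957,700 = R$2,102,222.40. Interest = R$727,116.00, so EBIT − I = R$1,375,106.40.
DCL = contribution ÷ (EBIT − I) = R$4,059,922.40 ÷ R$1,375,106.40 = 2.9524.

2.95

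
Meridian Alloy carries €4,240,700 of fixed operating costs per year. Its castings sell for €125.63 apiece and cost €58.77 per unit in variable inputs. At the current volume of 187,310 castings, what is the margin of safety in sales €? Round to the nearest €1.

Contribution margin per unit = €125.63 − €58.77 = €66.86. Break-even units = €4,240,700 ÷ €66.86 = 63,426.56; break-even revenue = 63,426.56 × €125.63 = €7,968,279.11.
Actual sales revenue = 187,310 × €125.63 = €23,531,755.30.
Margin of safety = €23,531,755.30 − €7,968,279.11 = €15,563,476.

€15,563,476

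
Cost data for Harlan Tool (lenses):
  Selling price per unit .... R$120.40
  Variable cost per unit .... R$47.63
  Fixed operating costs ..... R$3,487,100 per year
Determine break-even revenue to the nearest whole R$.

Contribution margin per unit = R$120.40 − R$47.63 = R$72.77, a CM ratio of R$72.77 ÷ R$120.40 = 0.6044.
Break-even revenue = fixed costs × price ÷ CM = R$3,487,100 × R$120.40 ÷ R$72.77 = R$5,769,504.

R$5,769,504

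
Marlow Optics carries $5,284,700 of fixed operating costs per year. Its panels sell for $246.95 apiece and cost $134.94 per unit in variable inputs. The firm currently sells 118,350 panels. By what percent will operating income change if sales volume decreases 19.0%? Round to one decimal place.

-31.6%

Total contribution margin = 118,350 × $112.01 = $13,256,383.50.
Subtracting fixed costs: EBIT = $13,256,383.50 − $5,284,700 = $7,971,683.50.
So DOL = total CM / EBIT = $13,256,383.50 / $7,971,683.50 = 1.6629.
Operating income changes by 1.6629 × -19.0% = -31.6%.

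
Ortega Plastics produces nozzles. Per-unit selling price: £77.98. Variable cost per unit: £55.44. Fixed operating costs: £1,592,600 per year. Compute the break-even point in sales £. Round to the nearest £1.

CM per unit = £77.98 − £55.44 = £22.54; CM ratio = £22.54 / £77.98 = 0.2890.
Break-even revenue = fixed costs × price ÷ CM = £1,592,600 × £77.98 ÷ £22.54 = £5,509,802.

£5,509,802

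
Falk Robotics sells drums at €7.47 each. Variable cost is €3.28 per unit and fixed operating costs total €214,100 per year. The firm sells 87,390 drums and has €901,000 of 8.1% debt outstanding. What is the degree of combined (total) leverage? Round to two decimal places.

At 87,390 units, contribution = 87,390 × €4.19 = €366,164.10.
Operating income = contribution − fixed costs = €366,164.10 − €214,100 = €152,064.10. Interest = €72,981.00, so EBIT − I = €79,083.10.
Degree of total leverage = total CM / (EBIT − interest) = €366,164.10 / €79,083.10 = 4.6301.

4.63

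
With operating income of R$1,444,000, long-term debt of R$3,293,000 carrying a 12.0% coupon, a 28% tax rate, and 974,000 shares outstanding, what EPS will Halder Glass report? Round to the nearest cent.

Interest = R$395,160.00, so EBT = R$1,444,000 − R$395,160.00 = R$1,048,840.00.
Net income = R$1,048,840.00 × (1 − 0.28) = R$755,164.80.
Per share: R$755,164.80 / 974,000 shares = R$0.78.

R$0.78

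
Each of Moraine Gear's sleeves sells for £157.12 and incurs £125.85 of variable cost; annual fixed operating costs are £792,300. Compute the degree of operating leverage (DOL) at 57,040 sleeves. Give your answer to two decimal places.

1.80

At 57,040 units, contribution = 57,040 × £31.27 = £1,783,640.80.
EBIT = £1,783,640.80 − £792,300 = £991,340.80.
Degree of operating leverage = £1,783,640.80 / £991,340.80 = 1.7992.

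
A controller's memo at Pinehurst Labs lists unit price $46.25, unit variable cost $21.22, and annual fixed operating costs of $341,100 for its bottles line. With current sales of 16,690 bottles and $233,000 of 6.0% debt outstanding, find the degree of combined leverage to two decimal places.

6.67

Total contribution margin = 16,690 × $25.03 = $417,750.70.
Operating income = contribution − fixed costs = $417,750.70 − $341,100 = $76,650.70. Interest = $13,980.00.
DOL = $417,750.70 ÷ $76,650.70 = 5.4501; DFL = $76,650.70 ÷ $62,670.70 = 1.2231.
DCL = DOL × DFL = 5.4501 × 1.2231 = 6.6660.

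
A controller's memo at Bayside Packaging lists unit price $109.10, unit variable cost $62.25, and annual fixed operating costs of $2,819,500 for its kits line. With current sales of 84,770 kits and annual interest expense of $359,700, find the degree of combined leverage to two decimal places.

5.01

Total contribution margin = 84,770 × $46.85 = $3,971,474.50.
Operating income = contribution − fixed costs = $3,971,474.50 − $2,819,500 = $1,151,974.50. Interest = $359,700.00.
DOL = $3,971,474.50 ÷ $1,151,974.50 = 3.4475; DFL = $1,151,974.50 ÷ $792,274.50 = 1.4540.
DCL = DOL × DFL = 3.4475 × 1.4540 = 5.0127.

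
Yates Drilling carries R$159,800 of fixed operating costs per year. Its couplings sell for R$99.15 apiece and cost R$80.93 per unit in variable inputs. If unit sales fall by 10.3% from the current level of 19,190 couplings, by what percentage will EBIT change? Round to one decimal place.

-19.0%

Contribution at this volume is 19,190 × R$18.22 = R$349,641.80.
Operating income = contribution − fixed costs = R$349,641.80 − R$159,800 = R$189,841.80.
So DOL = total CM / EBIT = R$349,641.80 / R$189,841.80 = 1.8418.
So EBIT moves 1.8418 × (-10.3%) = -19.0%.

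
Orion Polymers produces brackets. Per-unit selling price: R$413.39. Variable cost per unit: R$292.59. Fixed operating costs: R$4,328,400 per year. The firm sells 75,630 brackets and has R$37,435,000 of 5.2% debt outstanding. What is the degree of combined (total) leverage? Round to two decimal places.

3.19

At 75,630 units, contribution = 75,630 × R$120.80 = R$9,136,104.00.
Subtracting fixed costs: EBIT = R$9,136,104.00 − R$4,328,400 = R$4,807,704.00. Interest = R$1,946,620.00.
DOL = R$9,136,104.00 ÷ R$4,807,704.00 = 1.9003; DFL = R$4,807,704.00 ÷ R$2,861,084.00 = 1.6804.
DCL = DOL × DFL = 1.9003 × 1.6804 = 3.1933.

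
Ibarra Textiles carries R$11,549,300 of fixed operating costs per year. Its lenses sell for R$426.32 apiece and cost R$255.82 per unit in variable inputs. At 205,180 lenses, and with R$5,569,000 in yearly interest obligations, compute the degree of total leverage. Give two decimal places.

1.96

Total contribution margin = 205,180 × R$170.50 = R$34,983,190.00.
Subtracting fixed costs: EBIT = R$34,983,190.00 − R$11,549,300 = R$23,433,890.00. Interest = R$5,569,000.00.
DOL = R$34,983,190.00 ÷ R$23,433,890.00 = 1.4928; DFL = R$23,433,890.00 ÷ R$17,864,890.00 = 1.3117.
DCL = DOL × DFL = 1.4928 × 1.3117 = 1.9581.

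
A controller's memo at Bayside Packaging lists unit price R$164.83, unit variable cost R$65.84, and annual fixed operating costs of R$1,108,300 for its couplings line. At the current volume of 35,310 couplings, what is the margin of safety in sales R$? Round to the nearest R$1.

Unit CM = price − variable cost = R$164.83 − R$65.84 = R$98.99. Break-even units = R$1,108,300 ÷ R$98.99 = 11,196.08; break-even revenue = 11,196.08 × R$164.83 = R$1,845,449.93.
Actual sales revenue = 35,310 × R$164.83 = R$5,820,147.30.
Margin of safety = R$5,820,147.30 − R$1,845,449.93 = R$3,974,697.

R$3,974,697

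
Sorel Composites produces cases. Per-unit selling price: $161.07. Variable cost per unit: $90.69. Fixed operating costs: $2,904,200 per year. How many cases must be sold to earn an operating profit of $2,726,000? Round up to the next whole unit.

79,998 cases

Unit CM = price − variable cost = $161.07 − $90.69 = $70.38.
Required volume = (fixed costs + target profit) ÷ CM = ($2,904,200 + $2,726,000) ÷ $70.38 = 79,997.16, so 79,998 cases.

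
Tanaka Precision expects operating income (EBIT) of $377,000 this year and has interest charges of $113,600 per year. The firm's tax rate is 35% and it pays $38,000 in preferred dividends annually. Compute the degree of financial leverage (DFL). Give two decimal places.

Interest = $113,600.00.
Pre-tax preferred-dividend burden = $38,000 ÷ (1 − 0.35) = $58,461.54.
DFL = EBIT ÷ [EBIT − I − D_p/(1−t)] = $377,000 ÷ [$377,000 − $113,600.00 − $58,461.54] = $377,000 ÷ $204,938.46 = 1.8396.

1.84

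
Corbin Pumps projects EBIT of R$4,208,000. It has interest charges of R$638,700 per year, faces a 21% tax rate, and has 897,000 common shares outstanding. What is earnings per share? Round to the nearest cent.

Pre-tax income = R$4,208,000 − R$638,700.00 = R$3,569,300.00.
After tax at 21%: net income = R$3,569,300.00 × 0.79 = R$2,819,747.00.
EPS = R$2,819,747.00 ÷ 897,000 = R$3.14.

R$3.14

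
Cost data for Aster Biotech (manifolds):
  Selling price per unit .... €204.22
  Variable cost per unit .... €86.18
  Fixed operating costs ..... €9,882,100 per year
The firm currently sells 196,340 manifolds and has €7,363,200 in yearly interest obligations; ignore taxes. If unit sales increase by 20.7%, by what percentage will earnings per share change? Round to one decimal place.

+80.9%

Total contribution margin = 196,340 × €118.04 = €23,175,973.60.
Operating income = contribution − fixed costs = €23,175,973.60 − €9,882,100 = €13,293,873.60.
After interest of €7,363,200.00, pre-tax earnings = €5,930,673.60.
Degree of combined leverage = contribution ÷ (EBIT − I) = €23,175,973.60 ÷ €5,930,673.60 = 3.9078.
EPS therefore changes by 3.9078 × (+20.7%) = +80.9%.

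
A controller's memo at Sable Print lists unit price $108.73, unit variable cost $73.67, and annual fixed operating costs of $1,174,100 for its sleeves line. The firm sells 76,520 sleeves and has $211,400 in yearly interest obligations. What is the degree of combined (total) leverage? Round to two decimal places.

At 76,520 units, contribution = 76,520 × $35.06 = $2,682,791.20.
Operating income = contribution − fixed costs = $2,682,791.20 − $1,174,100 = $1,508,691.20. Interest = $211,400.00, so EBIT − I = $1,297,291.20.
Degree of total leverage = total CM / (EBIT − interest) = $2,682,791.20 / $1,297,291.20 = 2.0680.

2.07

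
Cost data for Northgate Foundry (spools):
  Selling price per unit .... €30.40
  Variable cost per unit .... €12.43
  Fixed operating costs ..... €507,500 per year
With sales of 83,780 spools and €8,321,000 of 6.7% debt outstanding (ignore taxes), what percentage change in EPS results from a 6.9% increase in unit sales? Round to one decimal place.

+23.6%

At 83,780 units, contribution = 83,780 × €17.97 = €1,505,526.60.
EBIT = €1,505,526.60 − €507,500 = €998,026.60.
After interest of €557,507.00, pre-tax earnings = €440,519.60.
Degree of combined leverage = contribution ÷ (EBIT − I) = €1,505,526.60 ÷ €440,519.60 = 3.4176.
%ΔEPS = DCL × %ΔSales = 3.4176 × +6.9% = +23.6%.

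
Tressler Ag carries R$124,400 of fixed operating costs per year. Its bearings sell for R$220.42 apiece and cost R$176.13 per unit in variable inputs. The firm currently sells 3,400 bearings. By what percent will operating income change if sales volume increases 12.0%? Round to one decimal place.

+69.0%

At 3,400 units, contribution = 3,400 × R$44.29 = R$150,586.00.
Subtracting fixed costs: EBIT = R$150,586.00 − R$124,400 = R$26,186.00.
Degree of operating leverage = R$150,586.00 / R$26,186.00 = 5.7506.
So EBIT moves 5.7506 × (+12.0%) = +69.0%.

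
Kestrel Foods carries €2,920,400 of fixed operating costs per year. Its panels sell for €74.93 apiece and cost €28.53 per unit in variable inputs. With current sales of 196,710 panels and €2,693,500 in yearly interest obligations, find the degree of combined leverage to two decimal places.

2.60

Total contribution margin = 196,710 × €46.40 = €9,127,344.00.
Subtracting fixed costs: EBIT = €9,127,344.00 − €2,920,400 = €6,206,944.00. Interest = €2,693,500.00.
DOL = €9,127,344.00 ÷ €6,206,944.00 = 1.4705; DFL = €6,206,944.00 ÷ €3,513,444.00 = 1.7666.
Combined leverage = 1.4705 × 1.7666 = 2.5978.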